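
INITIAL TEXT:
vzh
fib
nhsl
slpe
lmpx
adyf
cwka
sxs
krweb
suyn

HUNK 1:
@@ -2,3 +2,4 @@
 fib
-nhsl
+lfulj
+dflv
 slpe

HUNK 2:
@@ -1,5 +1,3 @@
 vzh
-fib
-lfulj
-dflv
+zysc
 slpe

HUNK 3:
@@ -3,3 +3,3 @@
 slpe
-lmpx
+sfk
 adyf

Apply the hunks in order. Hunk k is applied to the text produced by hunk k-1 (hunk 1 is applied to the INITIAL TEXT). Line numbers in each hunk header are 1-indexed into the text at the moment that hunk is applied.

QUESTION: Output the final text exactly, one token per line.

Answer: vzh
zysc
slpe
sfk
adyf
cwka
sxs
krweb
suyn

Derivation:
Hunk 1: at line 2 remove [nhsl] add [lfulj,dflv] -> 11 lines: vzh fib lfulj dflv slpe lmpx adyf cwka sxs krweb suyn
Hunk 2: at line 1 remove [fib,lfulj,dflv] add [zysc] -> 9 lines: vzh zysc slpe lmpx adyf cwka sxs krweb suyn
Hunk 3: at line 3 remove [lmpx] add [sfk] -> 9 lines: vzh zysc slpe sfk adyf cwka sxs krweb suyn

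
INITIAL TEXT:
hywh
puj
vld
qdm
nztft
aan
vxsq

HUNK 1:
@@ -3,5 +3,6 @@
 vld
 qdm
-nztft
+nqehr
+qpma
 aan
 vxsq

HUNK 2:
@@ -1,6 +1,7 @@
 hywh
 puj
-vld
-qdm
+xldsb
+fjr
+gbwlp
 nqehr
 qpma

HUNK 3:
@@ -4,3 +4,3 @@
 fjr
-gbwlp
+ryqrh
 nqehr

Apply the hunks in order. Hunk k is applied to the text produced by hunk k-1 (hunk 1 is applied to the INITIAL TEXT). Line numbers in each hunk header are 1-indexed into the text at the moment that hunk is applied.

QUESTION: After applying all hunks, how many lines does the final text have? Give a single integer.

Answer: 9

Derivation:
Hunk 1: at line 3 remove [nztft] add [nqehr,qpma] -> 8 lines: hywh puj vld qdm nqehr qpma aan vxsq
Hunk 2: at line 1 remove [vld,qdm] add [xldsb,fjr,gbwlp] -> 9 lines: hywh puj xldsb fjr gbwlp nqehr qpma aan vxsq
Hunk 3: at line 4 remove [gbwlp] add [ryqrh] -> 9 lines: hywh puj xldsb fjr ryqrh nqehr qpma aan vxsq
Final line count: 9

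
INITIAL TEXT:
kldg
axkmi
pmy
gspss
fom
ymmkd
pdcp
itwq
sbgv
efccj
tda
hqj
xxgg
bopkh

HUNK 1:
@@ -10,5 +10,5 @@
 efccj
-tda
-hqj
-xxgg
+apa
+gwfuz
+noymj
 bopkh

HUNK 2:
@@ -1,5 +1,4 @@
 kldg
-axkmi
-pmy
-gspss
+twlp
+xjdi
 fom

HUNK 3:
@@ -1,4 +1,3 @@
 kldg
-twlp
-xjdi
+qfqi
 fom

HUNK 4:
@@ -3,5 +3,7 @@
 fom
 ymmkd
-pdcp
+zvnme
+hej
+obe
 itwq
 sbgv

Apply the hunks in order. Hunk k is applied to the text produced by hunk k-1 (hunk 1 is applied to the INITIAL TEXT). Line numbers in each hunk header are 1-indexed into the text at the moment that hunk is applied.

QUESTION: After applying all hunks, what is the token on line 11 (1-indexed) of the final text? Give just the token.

Answer: apa

Derivation:
Hunk 1: at line 10 remove [tda,hqj,xxgg] add [apa,gwfuz,noymj] -> 14 lines: kldg axkmi pmy gspss fom ymmkd pdcp itwq sbgv efccj apa gwfuz noymj bopkh
Hunk 2: at line 1 remove [axkmi,pmy,gspss] add [twlp,xjdi] -> 13 lines: kldg twlp xjdi fom ymmkd pdcp itwq sbgv efccj apa gwfuz noymj bopkh
Hunk 3: at line 1 remove [twlp,xjdi] add [qfqi] -> 12 lines: kldg qfqi fom ymmkd pdcp itwq sbgv efccj apa gwfuz noymj bopkh
Hunk 4: at line 3 remove [pdcp] add [zvnme,hej,obe] -> 14 lines: kldg qfqi fom ymmkd zvnme hej obe itwq sbgv efccj apa gwfuz noymj bopkh
Final line 11: apa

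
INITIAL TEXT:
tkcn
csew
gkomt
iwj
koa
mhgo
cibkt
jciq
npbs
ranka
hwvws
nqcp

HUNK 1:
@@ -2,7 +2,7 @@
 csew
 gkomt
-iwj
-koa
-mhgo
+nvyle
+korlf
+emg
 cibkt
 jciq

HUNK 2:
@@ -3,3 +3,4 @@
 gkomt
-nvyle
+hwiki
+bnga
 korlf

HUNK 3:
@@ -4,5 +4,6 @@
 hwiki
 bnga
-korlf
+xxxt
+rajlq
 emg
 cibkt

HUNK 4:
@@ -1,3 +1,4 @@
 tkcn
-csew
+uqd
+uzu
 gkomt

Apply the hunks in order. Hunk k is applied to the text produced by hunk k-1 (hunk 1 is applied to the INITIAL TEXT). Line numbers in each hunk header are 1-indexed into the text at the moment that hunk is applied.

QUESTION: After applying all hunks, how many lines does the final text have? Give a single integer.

Hunk 1: at line 2 remove [iwj,koa,mhgo] add [nvyle,korlf,emg] -> 12 lines: tkcn csew gkomt nvyle korlf emg cibkt jciq npbs ranka hwvws nqcp
Hunk 2: at line 3 remove [nvyle] add [hwiki,bnga] -> 13 lines: tkcn csew gkomt hwiki bnga korlf emg cibkt jciq npbs ranka hwvws nqcp
Hunk 3: at line 4 remove [korlf] add [xxxt,rajlq] -> 14 lines: tkcn csew gkomt hwiki bnga xxxt rajlq emg cibkt jciq npbs ranka hwvws nqcp
Hunk 4: at line 1 remove [csew] add [uqd,uzu] -> 15 lines: tkcn uqd uzu gkomt hwiki bnga xxxt rajlq emg cibkt jciq npbs ranka hwvws nqcp
Final line count: 15

Answer: 15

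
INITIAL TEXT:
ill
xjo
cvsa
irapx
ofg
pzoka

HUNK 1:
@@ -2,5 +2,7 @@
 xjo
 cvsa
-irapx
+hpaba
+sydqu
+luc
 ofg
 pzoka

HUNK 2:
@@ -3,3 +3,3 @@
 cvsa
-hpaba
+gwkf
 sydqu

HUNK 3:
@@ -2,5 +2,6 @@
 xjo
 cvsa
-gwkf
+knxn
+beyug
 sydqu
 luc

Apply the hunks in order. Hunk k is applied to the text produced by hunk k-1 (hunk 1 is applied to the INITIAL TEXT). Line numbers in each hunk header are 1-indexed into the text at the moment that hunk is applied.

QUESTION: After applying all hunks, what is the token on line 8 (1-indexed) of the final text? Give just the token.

Answer: ofg

Derivation:
Hunk 1: at line 2 remove [irapx] add [hpaba,sydqu,luc] -> 8 lines: ill xjo cvsa hpaba sydqu luc ofg pzoka
Hunk 2: at line 3 remove [hpaba] add [gwkf] -> 8 lines: ill xjo cvsa gwkf sydqu luc ofg pzoka
Hunk 3: at line 2 remove [gwkf] add [knxn,beyug] -> 9 lines: ill xjo cvsa knxn beyug sydqu luc ofg pzoka
Final line 8: ofg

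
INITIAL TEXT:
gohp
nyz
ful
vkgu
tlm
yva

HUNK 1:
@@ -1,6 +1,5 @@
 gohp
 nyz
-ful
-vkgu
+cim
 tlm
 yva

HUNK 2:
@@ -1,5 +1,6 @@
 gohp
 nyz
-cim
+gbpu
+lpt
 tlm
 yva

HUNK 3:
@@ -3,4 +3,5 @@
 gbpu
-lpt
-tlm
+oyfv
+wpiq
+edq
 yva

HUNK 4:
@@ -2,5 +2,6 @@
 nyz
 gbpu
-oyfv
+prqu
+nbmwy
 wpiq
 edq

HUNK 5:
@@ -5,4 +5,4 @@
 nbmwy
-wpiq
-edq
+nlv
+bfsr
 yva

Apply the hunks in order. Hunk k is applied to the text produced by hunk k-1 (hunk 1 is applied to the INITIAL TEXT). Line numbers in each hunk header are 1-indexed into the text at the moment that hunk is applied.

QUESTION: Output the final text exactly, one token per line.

Hunk 1: at line 1 remove [ful,vkgu] add [cim] -> 5 lines: gohp nyz cim tlm yva
Hunk 2: at line 1 remove [cim] add [gbpu,lpt] -> 6 lines: gohp nyz gbpu lpt tlm yva
Hunk 3: at line 3 remove [lpt,tlm] add [oyfv,wpiq,edq] -> 7 lines: gohp nyz gbpu oyfv wpiq edq yva
Hunk 4: at line 2 remove [oyfv] add [prqu,nbmwy] -> 8 lines: gohp nyz gbpu prqu nbmwy wpiq edq yva
Hunk 5: at line 5 remove [wpiq,edq] add [nlv,bfsr] -> 8 lines: gohp nyz gbpu prqu nbmwy nlv bfsr yva

Answer: gohp
nyz
gbpu
prqu
nbmwy
nlv
bfsr
yva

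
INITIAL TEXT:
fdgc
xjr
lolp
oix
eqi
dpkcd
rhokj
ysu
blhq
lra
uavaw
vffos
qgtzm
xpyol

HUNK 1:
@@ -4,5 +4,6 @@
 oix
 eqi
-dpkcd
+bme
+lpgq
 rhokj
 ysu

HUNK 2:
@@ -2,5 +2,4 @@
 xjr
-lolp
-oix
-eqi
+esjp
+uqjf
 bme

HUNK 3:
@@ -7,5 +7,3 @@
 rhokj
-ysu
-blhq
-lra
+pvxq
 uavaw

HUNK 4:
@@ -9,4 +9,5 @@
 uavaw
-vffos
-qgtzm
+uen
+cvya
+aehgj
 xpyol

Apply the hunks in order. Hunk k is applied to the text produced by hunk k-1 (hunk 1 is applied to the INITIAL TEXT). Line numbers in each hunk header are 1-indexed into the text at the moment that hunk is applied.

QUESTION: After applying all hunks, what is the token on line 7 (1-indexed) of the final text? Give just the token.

Answer: rhokj

Derivation:
Hunk 1: at line 4 remove [dpkcd] add [bme,lpgq] -> 15 lines: fdgc xjr lolp oix eqi bme lpgq rhokj ysu blhq lra uavaw vffos qgtzm xpyol
Hunk 2: at line 2 remove [lolp,oix,eqi] add [esjp,uqjf] -> 14 lines: fdgc xjr esjp uqjf bme lpgq rhokj ysu blhq lra uavaw vffos qgtzm xpyol
Hunk 3: at line 7 remove [ysu,blhq,lra] add [pvxq] -> 12 lines: fdgc xjr esjp uqjf bme lpgq rhokj pvxq uavaw vffos qgtzm xpyol
Hunk 4: at line 9 remove [vffos,qgtzm] add [uen,cvya,aehgj] -> 13 lines: fdgc xjr esjp uqjf bme lpgq rhokj pvxq uavaw uen cvya aehgj xpyol
Final line 7: rhokj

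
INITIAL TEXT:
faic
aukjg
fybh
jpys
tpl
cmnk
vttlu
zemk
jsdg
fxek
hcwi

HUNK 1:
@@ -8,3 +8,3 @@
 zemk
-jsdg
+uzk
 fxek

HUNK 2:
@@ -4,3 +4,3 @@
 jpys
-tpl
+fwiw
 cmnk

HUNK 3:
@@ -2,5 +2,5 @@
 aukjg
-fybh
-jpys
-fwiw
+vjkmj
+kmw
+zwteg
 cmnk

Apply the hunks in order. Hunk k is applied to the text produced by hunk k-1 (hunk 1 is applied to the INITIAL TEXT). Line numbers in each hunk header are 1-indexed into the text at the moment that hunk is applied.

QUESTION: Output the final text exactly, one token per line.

Answer: faic
aukjg
vjkmj
kmw
zwteg
cmnk
vttlu
zemk
uzk
fxek
hcwi

Derivation:
Hunk 1: at line 8 remove [jsdg] add [uzk] -> 11 lines: faic aukjg fybh jpys tpl cmnk vttlu zemk uzk fxek hcwi
Hunk 2: at line 4 remove [tpl] add [fwiw] -> 11 lines: faic aukjg fybh jpys fwiw cmnk vttlu zemk uzk fxek hcwi
Hunk 3: at line 2 remove [fybh,jpys,fwiw] add [vjkmj,kmw,zwteg] -> 11 lines: faic aukjg vjkmj kmw zwteg cmnk vttlu zemk uzk fxek hcwi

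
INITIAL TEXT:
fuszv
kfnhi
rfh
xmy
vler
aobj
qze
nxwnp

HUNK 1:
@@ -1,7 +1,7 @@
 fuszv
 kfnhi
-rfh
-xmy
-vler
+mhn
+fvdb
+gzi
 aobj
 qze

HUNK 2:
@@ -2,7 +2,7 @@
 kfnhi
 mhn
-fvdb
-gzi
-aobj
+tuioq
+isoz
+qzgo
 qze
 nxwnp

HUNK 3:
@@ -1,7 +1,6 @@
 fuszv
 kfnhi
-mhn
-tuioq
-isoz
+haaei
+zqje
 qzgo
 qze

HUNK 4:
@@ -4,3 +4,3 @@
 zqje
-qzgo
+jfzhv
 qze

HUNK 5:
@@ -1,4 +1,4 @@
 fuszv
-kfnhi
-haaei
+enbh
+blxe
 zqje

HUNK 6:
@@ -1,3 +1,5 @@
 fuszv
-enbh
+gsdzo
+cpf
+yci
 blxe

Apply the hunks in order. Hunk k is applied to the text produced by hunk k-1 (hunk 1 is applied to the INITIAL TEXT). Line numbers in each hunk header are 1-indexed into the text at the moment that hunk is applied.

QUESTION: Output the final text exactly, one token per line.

Answer: fuszv
gsdzo
cpf
yci
blxe
zqje
jfzhv
qze
nxwnp

Derivation:
Hunk 1: at line 1 remove [rfh,xmy,vler] add [mhn,fvdb,gzi] -> 8 lines: fuszv kfnhi mhn fvdb gzi aobj qze nxwnp
Hunk 2: at line 2 remove [fvdb,gzi,aobj] add [tuioq,isoz,qzgo] -> 8 lines: fuszv kfnhi mhn tuioq isoz qzgo qze nxwnp
Hunk 3: at line 1 remove [mhn,tuioq,isoz] add [haaei,zqje] -> 7 lines: fuszv kfnhi haaei zqje qzgo qze nxwnp
Hunk 4: at line 4 remove [qzgo] add [jfzhv] -> 7 lines: fuszv kfnhi haaei zqje jfzhv qze nxwnp
Hunk 5: at line 1 remove [kfnhi,haaei] add [enbh,blxe] -> 7 lines: fuszv enbh blxe zqje jfzhv qze nxwnp
Hunk 6: at line 1 remove [enbh] add [gsdzo,cpf,yci] -> 9 lines: fuszv gsdzo cpf yci blxe zqje jfzhv qze nxwnp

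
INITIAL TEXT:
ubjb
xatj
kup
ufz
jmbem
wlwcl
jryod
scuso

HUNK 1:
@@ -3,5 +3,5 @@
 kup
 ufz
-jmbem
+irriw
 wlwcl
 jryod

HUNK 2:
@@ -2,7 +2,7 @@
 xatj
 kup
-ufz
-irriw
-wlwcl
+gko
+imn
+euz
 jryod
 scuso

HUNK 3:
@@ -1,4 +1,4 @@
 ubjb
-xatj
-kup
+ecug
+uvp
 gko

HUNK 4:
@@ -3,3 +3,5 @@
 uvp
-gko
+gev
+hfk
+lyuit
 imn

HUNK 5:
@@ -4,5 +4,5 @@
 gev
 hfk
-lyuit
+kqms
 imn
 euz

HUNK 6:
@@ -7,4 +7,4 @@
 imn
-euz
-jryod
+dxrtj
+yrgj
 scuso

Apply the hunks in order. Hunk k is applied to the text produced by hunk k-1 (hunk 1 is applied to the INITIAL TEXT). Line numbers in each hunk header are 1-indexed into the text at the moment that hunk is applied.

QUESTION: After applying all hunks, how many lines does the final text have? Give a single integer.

Hunk 1: at line 3 remove [jmbem] add [irriw] -> 8 lines: ubjb xatj kup ufz irriw wlwcl jryod scuso
Hunk 2: at line 2 remove [ufz,irriw,wlwcl] add [gko,imn,euz] -> 8 lines: ubjb xatj kup gko imn euz jryod scuso
Hunk 3: at line 1 remove [xatj,kup] add [ecug,uvp] -> 8 lines: ubjb ecug uvp gko imn euz jryod scuso
Hunk 4: at line 3 remove [gko] add [gev,hfk,lyuit] -> 10 lines: ubjb ecug uvp gev hfk lyuit imn euz jryod scuso
Hunk 5: at line 4 remove [lyuit] add [kqms] -> 10 lines: ubjb ecug uvp gev hfk kqms imn euz jryod scuso
Hunk 6: at line 7 remove [euz,jryod] add [dxrtj,yrgj] -> 10 lines: ubjb ecug uvp gev hfk kqms imn dxrtj yrgj scuso
Final line count: 10

Answer: 10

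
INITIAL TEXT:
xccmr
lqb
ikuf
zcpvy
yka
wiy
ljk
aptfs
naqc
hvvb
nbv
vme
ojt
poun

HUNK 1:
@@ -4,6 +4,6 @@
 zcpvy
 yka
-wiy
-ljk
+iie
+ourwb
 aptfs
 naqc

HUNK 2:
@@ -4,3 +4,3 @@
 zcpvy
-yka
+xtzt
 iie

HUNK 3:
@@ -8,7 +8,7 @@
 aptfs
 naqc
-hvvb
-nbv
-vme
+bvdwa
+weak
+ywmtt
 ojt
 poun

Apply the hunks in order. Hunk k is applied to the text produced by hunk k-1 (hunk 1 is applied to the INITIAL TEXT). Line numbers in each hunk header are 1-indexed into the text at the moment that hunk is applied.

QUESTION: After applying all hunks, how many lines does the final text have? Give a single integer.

Hunk 1: at line 4 remove [wiy,ljk] add [iie,ourwb] -> 14 lines: xccmr lqb ikuf zcpvy yka iie ourwb aptfs naqc hvvb nbv vme ojt poun
Hunk 2: at line 4 remove [yka] add [xtzt] -> 14 lines: xccmr lqb ikuf zcpvy xtzt iie ourwb aptfs naqc hvvb nbv vme ojt poun
Hunk 3: at line 8 remove [hvvb,nbv,vme] add [bvdwa,weak,ywmtt] -> 14 lines: xccmr lqb ikuf zcpvy xtzt iie ourwb aptfs naqc bvdwa weak ywmtt ojt poun
Final line count: 14

Answer: 14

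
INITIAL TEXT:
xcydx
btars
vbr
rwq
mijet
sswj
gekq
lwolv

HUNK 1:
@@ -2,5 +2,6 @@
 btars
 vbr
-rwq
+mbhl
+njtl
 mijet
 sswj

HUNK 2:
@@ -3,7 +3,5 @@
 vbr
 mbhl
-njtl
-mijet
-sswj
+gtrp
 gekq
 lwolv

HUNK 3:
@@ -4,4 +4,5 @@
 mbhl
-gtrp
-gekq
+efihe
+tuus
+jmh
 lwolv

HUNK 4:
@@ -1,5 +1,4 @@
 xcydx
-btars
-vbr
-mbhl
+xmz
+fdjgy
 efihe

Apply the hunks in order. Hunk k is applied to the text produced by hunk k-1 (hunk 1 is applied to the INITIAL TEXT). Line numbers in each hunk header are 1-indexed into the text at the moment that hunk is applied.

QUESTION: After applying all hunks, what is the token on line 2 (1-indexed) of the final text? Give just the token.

Hunk 1: at line 2 remove [rwq] add [mbhl,njtl] -> 9 lines: xcydx btars vbr mbhl njtl mijet sswj gekq lwolv
Hunk 2: at line 3 remove [njtl,mijet,sswj] add [gtrp] -> 7 lines: xcydx btars vbr mbhl gtrp gekq lwolv
Hunk 3: at line 4 remove [gtrp,gekq] add [efihe,tuus,jmh] -> 8 lines: xcydx btars vbr mbhl efihe tuus jmh lwolv
Hunk 4: at line 1 remove [btars,vbr,mbhl] add [xmz,fdjgy] -> 7 lines: xcydx xmz fdjgy efihe tuus jmh lwolv
Final line 2: xmz

Answer: xmz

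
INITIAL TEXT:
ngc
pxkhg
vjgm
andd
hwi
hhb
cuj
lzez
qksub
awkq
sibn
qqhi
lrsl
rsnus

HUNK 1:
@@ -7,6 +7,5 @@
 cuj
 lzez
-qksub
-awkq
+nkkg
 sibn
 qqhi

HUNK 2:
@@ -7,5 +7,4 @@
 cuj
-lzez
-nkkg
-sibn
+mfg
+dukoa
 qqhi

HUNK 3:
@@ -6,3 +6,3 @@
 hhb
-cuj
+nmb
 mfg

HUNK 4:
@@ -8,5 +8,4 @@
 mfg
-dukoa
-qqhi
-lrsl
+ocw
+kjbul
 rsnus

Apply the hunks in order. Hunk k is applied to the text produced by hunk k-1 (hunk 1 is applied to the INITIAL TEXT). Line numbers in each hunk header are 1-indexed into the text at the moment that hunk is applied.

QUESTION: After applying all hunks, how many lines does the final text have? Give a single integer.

Hunk 1: at line 7 remove [qksub,awkq] add [nkkg] -> 13 lines: ngc pxkhg vjgm andd hwi hhb cuj lzez nkkg sibn qqhi lrsl rsnus
Hunk 2: at line 7 remove [lzez,nkkg,sibn] add [mfg,dukoa] -> 12 lines: ngc pxkhg vjgm andd hwi hhb cuj mfg dukoa qqhi lrsl rsnus
Hunk 3: at line 6 remove [cuj] add [nmb] -> 12 lines: ngc pxkhg vjgm andd hwi hhb nmb mfg dukoa qqhi lrsl rsnus
Hunk 4: at line 8 remove [dukoa,qqhi,lrsl] add [ocw,kjbul] -> 11 lines: ngc pxkhg vjgm andd hwi hhb nmb mfg ocw kjbul rsnus
Final line count: 11

Answer: 11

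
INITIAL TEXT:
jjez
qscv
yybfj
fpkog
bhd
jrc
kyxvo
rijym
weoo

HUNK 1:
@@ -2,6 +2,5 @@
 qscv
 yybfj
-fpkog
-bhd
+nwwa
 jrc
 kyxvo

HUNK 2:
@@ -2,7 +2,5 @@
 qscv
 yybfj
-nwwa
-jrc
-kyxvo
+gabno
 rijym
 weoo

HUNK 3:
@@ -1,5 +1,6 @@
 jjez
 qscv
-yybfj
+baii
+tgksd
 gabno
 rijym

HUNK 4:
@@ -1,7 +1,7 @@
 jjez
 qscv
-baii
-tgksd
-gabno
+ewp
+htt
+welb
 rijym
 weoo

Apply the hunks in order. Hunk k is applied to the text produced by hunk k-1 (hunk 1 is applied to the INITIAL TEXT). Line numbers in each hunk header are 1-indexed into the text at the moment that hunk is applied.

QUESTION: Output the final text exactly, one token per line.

Answer: jjez
qscv
ewp
htt
welb
rijym
weoo

Derivation:
Hunk 1: at line 2 remove [fpkog,bhd] add [nwwa] -> 8 lines: jjez qscv yybfj nwwa jrc kyxvo rijym weoo
Hunk 2: at line 2 remove [nwwa,jrc,kyxvo] add [gabno] -> 6 lines: jjez qscv yybfj gabno rijym weoo
Hunk 3: at line 1 remove [yybfj] add [baii,tgksd] -> 7 lines: jjez qscv baii tgksd gabno rijym weoo
Hunk 4: at line 1 remove [baii,tgksd,gabno] add [ewp,htt,welb] -> 7 lines: jjez qscv ewp htt welb rijym weoo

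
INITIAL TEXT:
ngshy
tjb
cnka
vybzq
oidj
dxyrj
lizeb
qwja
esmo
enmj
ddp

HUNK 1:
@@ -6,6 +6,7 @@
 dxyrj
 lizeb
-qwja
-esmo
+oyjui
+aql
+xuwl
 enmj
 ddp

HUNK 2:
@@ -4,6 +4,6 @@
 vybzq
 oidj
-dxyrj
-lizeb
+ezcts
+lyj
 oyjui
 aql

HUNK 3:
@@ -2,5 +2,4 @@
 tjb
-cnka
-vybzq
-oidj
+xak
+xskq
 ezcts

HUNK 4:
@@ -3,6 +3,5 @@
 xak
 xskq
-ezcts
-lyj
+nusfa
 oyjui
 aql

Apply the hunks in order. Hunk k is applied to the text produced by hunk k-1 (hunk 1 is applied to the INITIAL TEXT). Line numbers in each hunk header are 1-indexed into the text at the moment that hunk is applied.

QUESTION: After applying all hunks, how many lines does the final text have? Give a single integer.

Answer: 10

Derivation:
Hunk 1: at line 6 remove [qwja,esmo] add [oyjui,aql,xuwl] -> 12 lines: ngshy tjb cnka vybzq oidj dxyrj lizeb oyjui aql xuwl enmj ddp
Hunk 2: at line 4 remove [dxyrj,lizeb] add [ezcts,lyj] -> 12 lines: ngshy tjb cnka vybzq oidj ezcts lyj oyjui aql xuwl enmj ddp
Hunk 3: at line 2 remove [cnka,vybzq,oidj] add [xak,xskq] -> 11 lines: ngshy tjb xak xskq ezcts lyj oyjui aql xuwl enmj ddp
Hunk 4: at line 3 remove [ezcts,lyj] add [nusfa] -> 10 lines: ngshy tjb xak xskq nusfa oyjui aql xuwl enmj ddp
Final line count: 10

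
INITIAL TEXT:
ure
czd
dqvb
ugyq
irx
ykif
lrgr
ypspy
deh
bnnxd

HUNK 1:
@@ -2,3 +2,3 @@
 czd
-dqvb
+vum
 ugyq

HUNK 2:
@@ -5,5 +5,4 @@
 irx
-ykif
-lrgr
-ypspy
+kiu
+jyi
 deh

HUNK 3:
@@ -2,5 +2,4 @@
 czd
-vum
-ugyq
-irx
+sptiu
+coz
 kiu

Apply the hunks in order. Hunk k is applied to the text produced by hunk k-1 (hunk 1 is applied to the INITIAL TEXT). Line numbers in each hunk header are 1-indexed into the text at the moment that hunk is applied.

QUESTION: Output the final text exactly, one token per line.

Hunk 1: at line 2 remove [dqvb] add [vum] -> 10 lines: ure czd vum ugyq irx ykif lrgr ypspy deh bnnxd
Hunk 2: at line 5 remove [ykif,lrgr,ypspy] add [kiu,jyi] -> 9 lines: ure czd vum ugyq irx kiu jyi deh bnnxd
Hunk 3: at line 2 remove [vum,ugyq,irx] add [sptiu,coz] -> 8 lines: ure czd sptiu coz kiu jyi deh bnnxd

Answer: ure
czd
sptiu
coz
kiu
jyi
deh
bnnxd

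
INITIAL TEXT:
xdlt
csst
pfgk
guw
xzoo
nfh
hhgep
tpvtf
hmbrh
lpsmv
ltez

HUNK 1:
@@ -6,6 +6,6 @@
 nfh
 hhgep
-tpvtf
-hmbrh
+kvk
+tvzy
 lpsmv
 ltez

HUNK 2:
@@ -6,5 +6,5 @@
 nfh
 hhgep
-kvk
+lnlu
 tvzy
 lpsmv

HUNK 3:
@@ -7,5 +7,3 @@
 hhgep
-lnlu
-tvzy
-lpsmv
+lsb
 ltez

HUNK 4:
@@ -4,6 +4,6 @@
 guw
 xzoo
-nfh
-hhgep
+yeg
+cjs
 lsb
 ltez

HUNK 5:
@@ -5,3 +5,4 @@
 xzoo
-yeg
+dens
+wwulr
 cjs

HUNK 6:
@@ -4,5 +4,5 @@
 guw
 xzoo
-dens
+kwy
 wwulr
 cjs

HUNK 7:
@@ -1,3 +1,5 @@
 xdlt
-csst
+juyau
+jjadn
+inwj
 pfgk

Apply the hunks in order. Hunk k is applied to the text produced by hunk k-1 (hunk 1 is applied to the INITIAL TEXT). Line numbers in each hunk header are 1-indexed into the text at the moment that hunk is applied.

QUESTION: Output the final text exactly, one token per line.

Hunk 1: at line 6 remove [tpvtf,hmbrh] add [kvk,tvzy] -> 11 lines: xdlt csst pfgk guw xzoo nfh hhgep kvk tvzy lpsmv ltez
Hunk 2: at line 6 remove [kvk] add [lnlu] -> 11 lines: xdlt csst pfgk guw xzoo nfh hhgep lnlu tvzy lpsmv ltez
Hunk 3: at line 7 remove [lnlu,tvzy,lpsmv] add [lsb] -> 9 lines: xdlt csst pfgk guw xzoo nfh hhgep lsb ltez
Hunk 4: at line 4 remove [nfh,hhgep] add [yeg,cjs] -> 9 lines: xdlt csst pfgk guw xzoo yeg cjs lsb ltez
Hunk 5: at line 5 remove [yeg] add [dens,wwulr] -> 10 lines: xdlt csst pfgk guw xzoo dens wwulr cjs lsb ltez
Hunk 6: at line 4 remove [dens] add [kwy] -> 10 lines: xdlt csst pfgk guw xzoo kwy wwulr cjs lsb ltez
Hunk 7: at line 1 remove [csst] add [juyau,jjadn,inwj] -> 12 lines: xdlt juyau jjadn inwj pfgk guw xzoo kwy wwulr cjs lsb ltez

Answer: xdlt
juyau
jjadn
inwj
pfgk
guw
xzoo
kwy
wwulr
cjs
lsb
ltez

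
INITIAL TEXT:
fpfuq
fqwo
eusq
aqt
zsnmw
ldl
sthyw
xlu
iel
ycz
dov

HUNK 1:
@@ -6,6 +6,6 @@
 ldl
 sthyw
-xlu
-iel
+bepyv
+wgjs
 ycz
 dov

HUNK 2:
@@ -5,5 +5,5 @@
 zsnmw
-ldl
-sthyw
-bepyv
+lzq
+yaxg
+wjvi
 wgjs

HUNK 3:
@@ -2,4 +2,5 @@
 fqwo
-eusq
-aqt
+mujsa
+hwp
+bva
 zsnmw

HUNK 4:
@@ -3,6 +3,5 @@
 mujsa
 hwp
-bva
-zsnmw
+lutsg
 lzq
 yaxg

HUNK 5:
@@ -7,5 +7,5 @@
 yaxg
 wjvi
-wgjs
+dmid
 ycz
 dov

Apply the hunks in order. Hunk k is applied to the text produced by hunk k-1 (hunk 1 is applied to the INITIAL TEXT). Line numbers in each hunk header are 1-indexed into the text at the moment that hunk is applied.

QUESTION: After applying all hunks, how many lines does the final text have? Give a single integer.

Hunk 1: at line 6 remove [xlu,iel] add [bepyv,wgjs] -> 11 lines: fpfuq fqwo eusq aqt zsnmw ldl sthyw bepyv wgjs ycz dov
Hunk 2: at line 5 remove [ldl,sthyw,bepyv] add [lzq,yaxg,wjvi] -> 11 lines: fpfuq fqwo eusq aqt zsnmw lzq yaxg wjvi wgjs ycz dov
Hunk 3: at line 2 remove [eusq,aqt] add [mujsa,hwp,bva] -> 12 lines: fpfuq fqwo mujsa hwp bva zsnmw lzq yaxg wjvi wgjs ycz dov
Hunk 4: at line 3 remove [bva,zsnmw] add [lutsg] -> 11 lines: fpfuq fqwo mujsa hwp lutsg lzq yaxg wjvi wgjs ycz dov
Hunk 5: at line 7 remove [wgjs] add [dmid] -> 11 lines: fpfuq fqwo mujsa hwp lutsg lzq yaxg wjvi dmid ycz dov
Final line count: 11

Answer: 11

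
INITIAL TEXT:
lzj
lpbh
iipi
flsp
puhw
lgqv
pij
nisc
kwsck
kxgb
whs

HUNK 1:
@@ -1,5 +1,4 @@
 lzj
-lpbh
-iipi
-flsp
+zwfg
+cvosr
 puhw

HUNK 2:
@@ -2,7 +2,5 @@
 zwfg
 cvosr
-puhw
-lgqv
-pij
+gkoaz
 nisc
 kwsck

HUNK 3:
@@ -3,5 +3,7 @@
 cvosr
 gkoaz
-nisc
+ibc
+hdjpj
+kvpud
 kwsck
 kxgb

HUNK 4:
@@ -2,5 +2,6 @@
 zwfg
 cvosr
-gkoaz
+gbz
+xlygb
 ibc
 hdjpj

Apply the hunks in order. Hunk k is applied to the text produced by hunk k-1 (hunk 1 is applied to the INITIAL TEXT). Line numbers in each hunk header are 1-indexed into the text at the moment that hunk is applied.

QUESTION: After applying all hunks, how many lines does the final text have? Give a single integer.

Hunk 1: at line 1 remove [lpbh,iipi,flsp] add [zwfg,cvosr] -> 10 lines: lzj zwfg cvosr puhw lgqv pij nisc kwsck kxgb whs
Hunk 2: at line 2 remove [puhw,lgqv,pij] add [gkoaz] -> 8 lines: lzj zwfg cvosr gkoaz nisc kwsck kxgb whs
Hunk 3: at line 3 remove [nisc] add [ibc,hdjpj,kvpud] -> 10 lines: lzj zwfg cvosr gkoaz ibc hdjpj kvpud kwsck kxgb whs
Hunk 4: at line 2 remove [gkoaz] add [gbz,xlygb] -> 11 lines: lzj zwfg cvosr gbz xlygb ibc hdjpj kvpud kwsck kxgb whs
Final line count: 11

Answer: 11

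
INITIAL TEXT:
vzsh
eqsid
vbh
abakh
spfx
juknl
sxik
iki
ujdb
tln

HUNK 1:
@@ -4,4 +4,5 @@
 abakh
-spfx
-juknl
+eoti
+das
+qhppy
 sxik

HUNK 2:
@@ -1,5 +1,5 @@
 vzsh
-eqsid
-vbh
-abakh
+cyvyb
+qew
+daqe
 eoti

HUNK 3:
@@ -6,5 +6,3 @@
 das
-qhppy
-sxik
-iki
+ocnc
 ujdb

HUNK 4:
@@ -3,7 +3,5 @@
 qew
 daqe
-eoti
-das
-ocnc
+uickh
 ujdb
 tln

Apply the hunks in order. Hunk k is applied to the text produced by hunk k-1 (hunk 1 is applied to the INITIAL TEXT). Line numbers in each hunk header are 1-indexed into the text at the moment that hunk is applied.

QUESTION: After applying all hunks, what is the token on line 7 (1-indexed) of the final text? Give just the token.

Answer: tln

Derivation:
Hunk 1: at line 4 remove [spfx,juknl] add [eoti,das,qhppy] -> 11 lines: vzsh eqsid vbh abakh eoti das qhppy sxik iki ujdb tln
Hunk 2: at line 1 remove [eqsid,vbh,abakh] add [cyvyb,qew,daqe] -> 11 lines: vzsh cyvyb qew daqe eoti das qhppy sxik iki ujdb tln
Hunk 3: at line 6 remove [qhppy,sxik,iki] add [ocnc] -> 9 lines: vzsh cyvyb qew daqe eoti das ocnc ujdb tln
Hunk 4: at line 3 remove [eoti,das,ocnc] add [uickh] -> 7 lines: vzsh cyvyb qew daqe uickh ujdb tln
Final line 7: tln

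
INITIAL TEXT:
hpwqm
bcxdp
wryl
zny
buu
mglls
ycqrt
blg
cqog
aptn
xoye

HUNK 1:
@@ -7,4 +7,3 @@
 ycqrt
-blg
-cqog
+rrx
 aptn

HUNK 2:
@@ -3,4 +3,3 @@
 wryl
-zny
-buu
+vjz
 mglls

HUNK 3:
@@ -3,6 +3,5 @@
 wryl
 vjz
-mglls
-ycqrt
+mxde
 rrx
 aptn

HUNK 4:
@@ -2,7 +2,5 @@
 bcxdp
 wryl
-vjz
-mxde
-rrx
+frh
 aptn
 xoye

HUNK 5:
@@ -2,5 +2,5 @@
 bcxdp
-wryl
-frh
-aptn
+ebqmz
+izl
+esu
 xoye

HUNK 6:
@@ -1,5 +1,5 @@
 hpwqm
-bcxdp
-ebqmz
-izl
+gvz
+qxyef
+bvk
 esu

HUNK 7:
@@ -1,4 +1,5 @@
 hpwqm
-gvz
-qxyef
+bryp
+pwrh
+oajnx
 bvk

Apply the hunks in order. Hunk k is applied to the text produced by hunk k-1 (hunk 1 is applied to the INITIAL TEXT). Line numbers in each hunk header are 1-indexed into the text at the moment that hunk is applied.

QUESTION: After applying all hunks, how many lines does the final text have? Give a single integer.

Answer: 7

Derivation:
Hunk 1: at line 7 remove [blg,cqog] add [rrx] -> 10 lines: hpwqm bcxdp wryl zny buu mglls ycqrt rrx aptn xoye
Hunk 2: at line 3 remove [zny,buu] add [vjz] -> 9 lines: hpwqm bcxdp wryl vjz mglls ycqrt rrx aptn xoye
Hunk 3: at line 3 remove [mglls,ycqrt] add [mxde] -> 8 lines: hpwqm bcxdp wryl vjz mxde rrx aptn xoye
Hunk 4: at line 2 remove [vjz,mxde,rrx] add [frh] -> 6 lines: hpwqm bcxdp wryl frh aptn xoye
Hunk 5: at line 2 remove [wryl,frh,aptn] add [ebqmz,izl,esu] -> 6 lines: hpwqm bcxdp ebqmz izl esu xoye
Hunk 6: at line 1 remove [bcxdp,ebqmz,izl] add [gvz,qxyef,bvk] -> 6 lines: hpwqm gvz qxyef bvk esu xoye
Hunk 7: at line 1 remove [gvz,qxyef] add [bryp,pwrh,oajnx] -> 7 lines: hpwqm bryp pwrh oajnx bvk esu xoye
Final line count: 7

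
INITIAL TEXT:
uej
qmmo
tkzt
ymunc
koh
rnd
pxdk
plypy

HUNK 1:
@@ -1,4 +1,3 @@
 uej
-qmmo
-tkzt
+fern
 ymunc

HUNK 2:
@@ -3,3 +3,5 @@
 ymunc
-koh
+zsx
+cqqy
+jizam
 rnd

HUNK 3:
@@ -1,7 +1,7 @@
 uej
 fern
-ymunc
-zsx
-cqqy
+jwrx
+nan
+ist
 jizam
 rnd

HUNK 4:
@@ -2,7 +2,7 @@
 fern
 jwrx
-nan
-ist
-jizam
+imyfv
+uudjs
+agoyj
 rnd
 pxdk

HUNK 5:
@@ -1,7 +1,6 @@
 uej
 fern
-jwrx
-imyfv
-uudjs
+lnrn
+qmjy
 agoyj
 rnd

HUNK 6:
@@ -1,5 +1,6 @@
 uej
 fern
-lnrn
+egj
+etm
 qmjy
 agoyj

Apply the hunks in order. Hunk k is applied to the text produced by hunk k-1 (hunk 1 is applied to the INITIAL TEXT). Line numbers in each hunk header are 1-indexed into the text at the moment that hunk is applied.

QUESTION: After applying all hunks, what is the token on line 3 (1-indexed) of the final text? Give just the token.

Hunk 1: at line 1 remove [qmmo,tkzt] add [fern] -> 7 lines: uej fern ymunc koh rnd pxdk plypy
Hunk 2: at line 3 remove [koh] add [zsx,cqqy,jizam] -> 9 lines: uej fern ymunc zsx cqqy jizam rnd pxdk plypy
Hunk 3: at line 1 remove [ymunc,zsx,cqqy] add [jwrx,nan,ist] -> 9 lines: uej fern jwrx nan ist jizam rnd pxdk plypy
Hunk 4: at line 2 remove [nan,ist,jizam] add [imyfv,uudjs,agoyj] -> 9 lines: uej fern jwrx imyfv uudjs agoyj rnd pxdk plypy
Hunk 5: at line 1 remove [jwrx,imyfv,uudjs] add [lnrn,qmjy] -> 8 lines: uej fern lnrn qmjy agoyj rnd pxdk plypy
Hunk 6: at line 1 remove [lnrn] add [egj,etm] -> 9 lines: uej fern egj etm qmjy agoyj rnd pxdk plypy
Final line 3: egj

Answer: egj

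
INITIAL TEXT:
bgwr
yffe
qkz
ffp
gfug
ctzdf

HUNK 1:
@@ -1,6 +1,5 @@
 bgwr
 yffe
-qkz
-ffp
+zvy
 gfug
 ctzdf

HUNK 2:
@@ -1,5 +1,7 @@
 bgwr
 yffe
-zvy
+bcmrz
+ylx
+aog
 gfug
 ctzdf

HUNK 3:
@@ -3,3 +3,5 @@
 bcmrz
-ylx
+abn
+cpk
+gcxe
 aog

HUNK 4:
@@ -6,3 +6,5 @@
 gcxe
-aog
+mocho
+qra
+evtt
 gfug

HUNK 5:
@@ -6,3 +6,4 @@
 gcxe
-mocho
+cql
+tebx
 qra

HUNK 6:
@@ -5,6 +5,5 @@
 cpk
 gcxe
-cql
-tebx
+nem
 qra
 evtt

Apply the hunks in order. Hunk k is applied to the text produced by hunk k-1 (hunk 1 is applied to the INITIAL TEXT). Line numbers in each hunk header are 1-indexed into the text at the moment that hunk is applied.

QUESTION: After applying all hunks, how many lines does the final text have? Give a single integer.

Answer: 11

Derivation:
Hunk 1: at line 1 remove [qkz,ffp] add [zvy] -> 5 lines: bgwr yffe zvy gfug ctzdf
Hunk 2: at line 1 remove [zvy] add [bcmrz,ylx,aog] -> 7 lines: bgwr yffe bcmrz ylx aog gfug ctzdf
Hunk 3: at line 3 remove [ylx] add [abn,cpk,gcxe] -> 9 lines: bgwr yffe bcmrz abn cpk gcxe aog gfug ctzdf
Hunk 4: at line 6 remove [aog] add [mocho,qra,evtt] -> 11 lines: bgwr yffe bcmrz abn cpk gcxe mocho qra evtt gfug ctzdf
Hunk 5: at line 6 remove [mocho] add [cql,tebx] -> 12 lines: bgwr yffe bcmrz abn cpk gcxe cql tebx qra evtt gfug ctzdf
Hunk 6: at line 5 remove [cql,tebx] add [nem] -> 11 lines: bgwr yffe bcmrz abn cpk gcxe nem qra evtt gfug ctzdf
Final line count: 11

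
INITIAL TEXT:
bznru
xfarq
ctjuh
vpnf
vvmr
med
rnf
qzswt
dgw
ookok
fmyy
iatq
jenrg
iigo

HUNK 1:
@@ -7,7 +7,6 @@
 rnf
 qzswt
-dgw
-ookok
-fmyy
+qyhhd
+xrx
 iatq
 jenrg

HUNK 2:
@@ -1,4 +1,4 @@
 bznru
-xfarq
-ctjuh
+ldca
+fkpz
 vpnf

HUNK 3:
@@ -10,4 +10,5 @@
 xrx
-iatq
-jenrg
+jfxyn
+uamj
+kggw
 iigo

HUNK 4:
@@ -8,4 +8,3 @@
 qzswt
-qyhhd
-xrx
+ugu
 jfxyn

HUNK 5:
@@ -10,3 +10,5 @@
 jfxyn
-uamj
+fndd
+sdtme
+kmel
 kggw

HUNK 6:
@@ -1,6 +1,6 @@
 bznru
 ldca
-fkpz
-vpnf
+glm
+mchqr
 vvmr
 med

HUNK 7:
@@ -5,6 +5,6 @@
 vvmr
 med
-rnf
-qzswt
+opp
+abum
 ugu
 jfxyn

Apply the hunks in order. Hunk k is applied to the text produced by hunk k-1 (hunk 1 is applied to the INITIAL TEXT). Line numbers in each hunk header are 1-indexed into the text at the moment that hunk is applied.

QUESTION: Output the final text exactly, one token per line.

Hunk 1: at line 7 remove [dgw,ookok,fmyy] add [qyhhd,xrx] -> 13 lines: bznru xfarq ctjuh vpnf vvmr med rnf qzswt qyhhd xrx iatq jenrg iigo
Hunk 2: at line 1 remove [xfarq,ctjuh] add [ldca,fkpz] -> 13 lines: bznru ldca fkpz vpnf vvmr med rnf qzswt qyhhd xrx iatq jenrg iigo
Hunk 3: at line 10 remove [iatq,jenrg] add [jfxyn,uamj,kggw] -> 14 lines: bznru ldca fkpz vpnf vvmr med rnf qzswt qyhhd xrx jfxyn uamj kggw iigo
Hunk 4: at line 8 remove [qyhhd,xrx] add [ugu] -> 13 lines: bznru ldca fkpz vpnf vvmr med rnf qzswt ugu jfxyn uamj kggw iigo
Hunk 5: at line 10 remove [uamj] add [fndd,sdtme,kmel] -> 15 lines: bznru ldca fkpz vpnf vvmr med rnf qzswt ugu jfxyn fndd sdtme kmel kggw iigo
Hunk 6: at line 1 remove [fkpz,vpnf] add [glm,mchqr] -> 15 lines: bznru ldca glm mchqr vvmr med rnf qzswt ugu jfxyn fndd sdtme kmel kggw iigo
Hunk 7: at line 5 remove [rnf,qzswt] add [opp,abum] -> 15 lines: bznru ldca glm mchqr vvmr med opp abum ugu jfxyn fndd sdtme kmel kggw iigo

Answer: bznru
ldca
glm
mchqr
vvmr
med
opp
abum
ugu
jfxyn
fndd
sdtme
kmel
kggw
iigo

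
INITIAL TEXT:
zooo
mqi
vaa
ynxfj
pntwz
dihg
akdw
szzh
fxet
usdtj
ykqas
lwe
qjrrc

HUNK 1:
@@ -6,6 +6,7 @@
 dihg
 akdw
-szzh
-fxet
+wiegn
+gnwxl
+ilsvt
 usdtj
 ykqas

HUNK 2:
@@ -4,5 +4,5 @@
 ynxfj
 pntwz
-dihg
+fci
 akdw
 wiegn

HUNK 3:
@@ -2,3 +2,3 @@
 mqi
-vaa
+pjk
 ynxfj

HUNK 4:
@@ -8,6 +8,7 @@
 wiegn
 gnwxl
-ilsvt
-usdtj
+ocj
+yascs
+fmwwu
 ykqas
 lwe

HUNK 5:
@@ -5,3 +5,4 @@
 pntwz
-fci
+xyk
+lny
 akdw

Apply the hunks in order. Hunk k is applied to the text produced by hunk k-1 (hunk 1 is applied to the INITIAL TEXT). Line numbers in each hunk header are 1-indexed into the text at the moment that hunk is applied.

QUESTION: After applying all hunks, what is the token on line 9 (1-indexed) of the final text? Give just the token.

Answer: wiegn

Derivation:
Hunk 1: at line 6 remove [szzh,fxet] add [wiegn,gnwxl,ilsvt] -> 14 lines: zooo mqi vaa ynxfj pntwz dihg akdw wiegn gnwxl ilsvt usdtj ykqas lwe qjrrc
Hunk 2: at line 4 remove [dihg] add [fci] -> 14 lines: zooo mqi vaa ynxfj pntwz fci akdw wiegn gnwxl ilsvt usdtj ykqas lwe qjrrc
Hunk 3: at line 2 remove [vaa] add [pjk] -> 14 lines: zooo mqi pjk ynxfj pntwz fci akdw wiegn gnwxl ilsvt usdtj ykqas lwe qjrrc
Hunk 4: at line 8 remove [ilsvt,usdtj] add [ocj,yascs,fmwwu] -> 15 lines: zooo mqi pjk ynxfj pntwz fci akdw wiegn gnwxl ocj yascs fmwwu ykqas lwe qjrrc
Hunk 5: at line 5 remove [fci] add [xyk,lny] -> 16 lines: zooo mqi pjk ynxfj pntwz xyk lny akdw wiegn gnwxl ocj yascs fmwwu ykqas lwe qjrrc
Final line 9: wiegn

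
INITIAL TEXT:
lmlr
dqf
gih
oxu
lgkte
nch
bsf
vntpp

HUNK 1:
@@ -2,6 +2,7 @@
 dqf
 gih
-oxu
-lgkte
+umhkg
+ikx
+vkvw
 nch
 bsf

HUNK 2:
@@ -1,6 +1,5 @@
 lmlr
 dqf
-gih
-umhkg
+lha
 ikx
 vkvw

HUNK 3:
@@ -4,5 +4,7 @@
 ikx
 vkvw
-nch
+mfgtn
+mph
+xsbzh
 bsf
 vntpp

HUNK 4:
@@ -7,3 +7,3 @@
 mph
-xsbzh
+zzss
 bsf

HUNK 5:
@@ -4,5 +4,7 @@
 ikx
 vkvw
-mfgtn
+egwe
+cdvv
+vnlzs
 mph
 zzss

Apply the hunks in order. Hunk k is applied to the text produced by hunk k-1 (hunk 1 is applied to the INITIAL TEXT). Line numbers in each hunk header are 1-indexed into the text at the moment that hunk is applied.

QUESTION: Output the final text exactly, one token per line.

Answer: lmlr
dqf
lha
ikx
vkvw
egwe
cdvv
vnlzs
mph
zzss
bsf
vntpp

Derivation:
Hunk 1: at line 2 remove [oxu,lgkte] add [umhkg,ikx,vkvw] -> 9 lines: lmlr dqf gih umhkg ikx vkvw nch bsf vntpp
Hunk 2: at line 1 remove [gih,umhkg] add [lha] -> 8 lines: lmlr dqf lha ikx vkvw nch bsf vntpp
Hunk 3: at line 4 remove [nch] add [mfgtn,mph,xsbzh] -> 10 lines: lmlr dqf lha ikx vkvw mfgtn mph xsbzh bsf vntpp
Hunk 4: at line 7 remove [xsbzh] add [zzss] -> 10 lines: lmlr dqf lha ikx vkvw mfgtn mph zzss bsf vntpp
Hunk 5: at line 4 remove [mfgtn] add [egwe,cdvv,vnlzs] -> 12 lines: lmlr dqf lha ikx vkvw egwe cdvv vnlzs mph zzss bsf vntpp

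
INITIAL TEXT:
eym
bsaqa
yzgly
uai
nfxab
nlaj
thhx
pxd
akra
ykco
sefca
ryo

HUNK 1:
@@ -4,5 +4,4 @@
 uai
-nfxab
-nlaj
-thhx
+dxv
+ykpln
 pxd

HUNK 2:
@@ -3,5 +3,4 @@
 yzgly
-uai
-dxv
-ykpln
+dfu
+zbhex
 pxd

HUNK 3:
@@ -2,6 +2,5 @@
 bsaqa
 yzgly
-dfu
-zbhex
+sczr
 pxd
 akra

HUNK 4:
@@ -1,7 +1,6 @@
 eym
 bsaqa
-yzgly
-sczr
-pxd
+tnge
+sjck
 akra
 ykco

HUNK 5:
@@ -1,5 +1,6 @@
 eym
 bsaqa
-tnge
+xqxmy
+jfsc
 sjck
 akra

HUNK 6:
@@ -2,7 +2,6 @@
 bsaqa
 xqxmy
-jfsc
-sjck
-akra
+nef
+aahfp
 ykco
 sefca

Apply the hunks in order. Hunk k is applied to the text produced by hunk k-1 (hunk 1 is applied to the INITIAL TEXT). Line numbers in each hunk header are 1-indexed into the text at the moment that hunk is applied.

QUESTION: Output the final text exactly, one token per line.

Answer: eym
bsaqa
xqxmy
nef
aahfp
ykco
sefca
ryo

Derivation:
Hunk 1: at line 4 remove [nfxab,nlaj,thhx] add [dxv,ykpln] -> 11 lines: eym bsaqa yzgly uai dxv ykpln pxd akra ykco sefca ryo
Hunk 2: at line 3 remove [uai,dxv,ykpln] add [dfu,zbhex] -> 10 lines: eym bsaqa yzgly dfu zbhex pxd akra ykco sefca ryo
Hunk 3: at line 2 remove [dfu,zbhex] add [sczr] -> 9 lines: eym bsaqa yzgly sczr pxd akra ykco sefca ryo
Hunk 4: at line 1 remove [yzgly,sczr,pxd] add [tnge,sjck] -> 8 lines: eym bsaqa tnge sjck akra ykco sefca ryo
Hunk 5: at line 1 remove [tnge] add [xqxmy,jfsc] -> 9 lines: eym bsaqa xqxmy jfsc sjck akra ykco sefca ryo
Hunk 6: at line 2 remove [jfsc,sjck,akra] add [nef,aahfp] -> 8 lines: eym bsaqa xqxmy nef aahfp ykco sefca ryo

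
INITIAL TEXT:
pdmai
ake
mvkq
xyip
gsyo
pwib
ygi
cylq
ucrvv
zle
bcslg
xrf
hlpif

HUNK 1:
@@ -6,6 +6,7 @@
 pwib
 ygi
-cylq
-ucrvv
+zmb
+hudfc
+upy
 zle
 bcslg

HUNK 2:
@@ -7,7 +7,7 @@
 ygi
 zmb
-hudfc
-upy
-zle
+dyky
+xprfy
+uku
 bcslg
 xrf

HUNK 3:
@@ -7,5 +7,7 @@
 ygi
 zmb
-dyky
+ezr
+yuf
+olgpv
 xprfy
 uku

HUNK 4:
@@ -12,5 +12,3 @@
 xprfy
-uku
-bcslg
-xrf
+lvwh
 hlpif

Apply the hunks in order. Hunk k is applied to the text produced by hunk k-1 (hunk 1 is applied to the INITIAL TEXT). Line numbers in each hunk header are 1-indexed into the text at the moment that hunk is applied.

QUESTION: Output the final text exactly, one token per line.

Hunk 1: at line 6 remove [cylq,ucrvv] add [zmb,hudfc,upy] -> 14 lines: pdmai ake mvkq xyip gsyo pwib ygi zmb hudfc upy zle bcslg xrf hlpif
Hunk 2: at line 7 remove [hudfc,upy,zle] add [dyky,xprfy,uku] -> 14 lines: pdmai ake mvkq xyip gsyo pwib ygi zmb dyky xprfy uku bcslg xrf hlpif
Hunk 3: at line 7 remove [dyky] add [ezr,yuf,olgpv] -> 16 lines: pdmai ake mvkq xyip gsyo pwib ygi zmb ezr yuf olgpv xprfy uku bcslg xrf hlpif
Hunk 4: at line 12 remove [uku,bcslg,xrf] add [lvwh] -> 14 lines: pdmai ake mvkq xyip gsyo pwib ygi zmb ezr yuf olgpv xprfy lvwh hlpif

Answer: pdmai
ake
mvkq
xyip
gsyo
pwib
ygi
zmb
ezr
yuf
olgpv
xprfy
lvwh
hlpif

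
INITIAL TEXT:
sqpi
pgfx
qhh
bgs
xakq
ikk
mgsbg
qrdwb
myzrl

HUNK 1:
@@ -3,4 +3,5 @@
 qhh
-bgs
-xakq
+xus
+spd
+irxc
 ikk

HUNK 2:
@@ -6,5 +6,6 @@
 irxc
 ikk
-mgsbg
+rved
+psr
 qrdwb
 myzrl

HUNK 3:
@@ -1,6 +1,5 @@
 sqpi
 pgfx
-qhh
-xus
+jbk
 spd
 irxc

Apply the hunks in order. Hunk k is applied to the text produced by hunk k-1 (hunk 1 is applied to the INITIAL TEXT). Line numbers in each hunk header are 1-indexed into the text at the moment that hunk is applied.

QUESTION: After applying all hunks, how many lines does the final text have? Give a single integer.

Hunk 1: at line 3 remove [bgs,xakq] add [xus,spd,irxc] -> 10 lines: sqpi pgfx qhh xus spd irxc ikk mgsbg qrdwb myzrl
Hunk 2: at line 6 remove [mgsbg] add [rved,psr] -> 11 lines: sqpi pgfx qhh xus spd irxc ikk rved psr qrdwb myzrl
Hunk 3: at line 1 remove [qhh,xus] add [jbk] -> 10 lines: sqpi pgfx jbk spd irxc ikk rved psr qrdwb myzrl
Final line count: 10

Answer: 10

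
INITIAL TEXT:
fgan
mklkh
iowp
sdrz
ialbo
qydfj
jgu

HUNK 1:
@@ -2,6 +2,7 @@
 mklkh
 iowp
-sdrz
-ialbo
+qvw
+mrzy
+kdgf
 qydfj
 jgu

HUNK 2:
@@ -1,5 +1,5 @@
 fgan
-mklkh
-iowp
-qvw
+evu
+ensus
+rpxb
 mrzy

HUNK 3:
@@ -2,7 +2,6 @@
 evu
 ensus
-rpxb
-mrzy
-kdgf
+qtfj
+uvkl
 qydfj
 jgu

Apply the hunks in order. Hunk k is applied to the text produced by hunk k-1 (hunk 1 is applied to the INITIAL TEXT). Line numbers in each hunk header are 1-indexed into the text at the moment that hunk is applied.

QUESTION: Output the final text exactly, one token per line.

Answer: fgan
evu
ensus
qtfj
uvkl
qydfj
jgu

Derivation:
Hunk 1: at line 2 remove [sdrz,ialbo] add [qvw,mrzy,kdgf] -> 8 lines: fgan mklkh iowp qvw mrzy kdgf qydfj jgu
Hunk 2: at line 1 remove [mklkh,iowp,qvw] add [evu,ensus,rpxb] -> 8 lines: fgan evu ensus rpxb mrzy kdgf qydfj jgu
Hunk 3: at line 2 remove [rpxb,mrzy,kdgf] add [qtfj,uvkl] -> 7 lines: fgan evu ensus qtfj uvkl qydfj jgu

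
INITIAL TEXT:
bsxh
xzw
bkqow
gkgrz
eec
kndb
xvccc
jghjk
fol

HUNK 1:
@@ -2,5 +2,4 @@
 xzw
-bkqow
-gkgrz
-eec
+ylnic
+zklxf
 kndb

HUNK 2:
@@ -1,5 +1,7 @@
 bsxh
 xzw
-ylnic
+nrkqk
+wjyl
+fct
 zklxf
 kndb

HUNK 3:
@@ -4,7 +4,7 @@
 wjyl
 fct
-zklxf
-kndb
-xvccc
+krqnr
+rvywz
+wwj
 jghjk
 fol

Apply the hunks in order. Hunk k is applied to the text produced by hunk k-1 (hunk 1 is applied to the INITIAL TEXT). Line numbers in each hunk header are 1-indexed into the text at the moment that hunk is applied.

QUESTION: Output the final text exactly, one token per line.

Hunk 1: at line 2 remove [bkqow,gkgrz,eec] add [ylnic,zklxf] -> 8 lines: bsxh xzw ylnic zklxf kndb xvccc jghjk fol
Hunk 2: at line 1 remove [ylnic] add [nrkqk,wjyl,fct] -> 10 lines: bsxh xzw nrkqk wjyl fct zklxf kndb xvccc jghjk fol
Hunk 3: at line 4 remove [zklxf,kndb,xvccc] add [krqnr,rvywz,wwj] -> 10 lines: bsxh xzw nrkqk wjyl fct krqnr rvywz wwj jghjk fol

Answer: bsxh
xzw
nrkqk
wjyl
fct
krqnr
rvywz
wwj
jghjk
fol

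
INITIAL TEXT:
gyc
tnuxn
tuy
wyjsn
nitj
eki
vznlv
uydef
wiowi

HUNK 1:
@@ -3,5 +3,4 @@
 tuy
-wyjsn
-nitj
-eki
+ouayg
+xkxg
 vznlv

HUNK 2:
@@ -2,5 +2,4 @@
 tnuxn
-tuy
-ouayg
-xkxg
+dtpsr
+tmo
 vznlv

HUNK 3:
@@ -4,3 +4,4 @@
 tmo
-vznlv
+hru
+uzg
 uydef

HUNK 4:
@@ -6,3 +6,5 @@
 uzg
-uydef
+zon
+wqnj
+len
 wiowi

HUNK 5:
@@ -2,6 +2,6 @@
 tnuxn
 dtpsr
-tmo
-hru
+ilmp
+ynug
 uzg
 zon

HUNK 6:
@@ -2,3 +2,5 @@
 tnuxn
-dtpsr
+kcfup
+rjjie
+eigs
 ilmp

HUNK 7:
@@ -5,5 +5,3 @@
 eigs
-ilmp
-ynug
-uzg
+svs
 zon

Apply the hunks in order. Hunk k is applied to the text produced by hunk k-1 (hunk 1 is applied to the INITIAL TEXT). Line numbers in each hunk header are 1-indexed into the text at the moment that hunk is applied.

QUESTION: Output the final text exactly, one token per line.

Answer: gyc
tnuxn
kcfup
rjjie
eigs
svs
zon
wqnj
len
wiowi

Derivation:
Hunk 1: at line 3 remove [wyjsn,nitj,eki] add [ouayg,xkxg] -> 8 lines: gyc tnuxn tuy ouayg xkxg vznlv uydef wiowi
Hunk 2: at line 2 remove [tuy,ouayg,xkxg] add [dtpsr,tmo] -> 7 lines: gyc tnuxn dtpsr tmo vznlv uydef wiowi
Hunk 3: at line 4 remove [vznlv] add [hru,uzg] -> 8 lines: gyc tnuxn dtpsr tmo hru uzg uydef wiowi
Hunk 4: at line 6 remove [uydef] add [zon,wqnj,len] -> 10 lines: gyc tnuxn dtpsr tmo hru uzg zon wqnj len wiowi
Hunk 5: at line 2 remove [tmo,hru] add [ilmp,ynug] -> 10 lines: gyc tnuxn dtpsr ilmp ynug uzg zon wqnj len wiowi
Hunk 6: at line 2 remove [dtpsr] add [kcfup,rjjie,eigs] -> 12 lines: gyc tnuxn kcfup rjjie eigs ilmp ynug uzg zon wqnj len wiowi
Hunk 7: at line 5 remove [ilmp,ynug,uzg] add [svs] -> 10 lines: gyc tnuxn kcfup rjjie eigs svs zon wqnj len wiowi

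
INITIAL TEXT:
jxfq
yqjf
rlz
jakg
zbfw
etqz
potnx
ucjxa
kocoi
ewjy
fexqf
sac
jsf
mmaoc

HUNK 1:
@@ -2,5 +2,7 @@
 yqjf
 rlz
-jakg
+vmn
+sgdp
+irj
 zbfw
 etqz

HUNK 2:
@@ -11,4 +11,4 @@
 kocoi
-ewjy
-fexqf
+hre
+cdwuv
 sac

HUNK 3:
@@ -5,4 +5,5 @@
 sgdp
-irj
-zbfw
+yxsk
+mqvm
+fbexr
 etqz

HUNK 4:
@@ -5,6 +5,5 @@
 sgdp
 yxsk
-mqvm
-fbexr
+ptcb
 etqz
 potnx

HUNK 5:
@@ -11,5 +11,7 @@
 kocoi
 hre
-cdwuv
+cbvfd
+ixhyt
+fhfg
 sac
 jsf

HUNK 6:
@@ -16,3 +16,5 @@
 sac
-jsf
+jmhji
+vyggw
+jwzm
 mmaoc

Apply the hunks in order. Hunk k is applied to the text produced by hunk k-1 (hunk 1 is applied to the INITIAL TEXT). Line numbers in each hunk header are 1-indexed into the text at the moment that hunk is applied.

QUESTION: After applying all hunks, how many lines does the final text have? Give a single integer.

Answer: 20

Derivation:
Hunk 1: at line 2 remove [jakg] add [vmn,sgdp,irj] -> 16 lines: jxfq yqjf rlz vmn sgdp irj zbfw etqz potnx ucjxa kocoi ewjy fexqf sac jsf mmaoc
Hunk 2: at line 11 remove [ewjy,fexqf] add [hre,cdwuv] -> 16 lines: jxfq yqjf rlz vmn sgdp irj zbfw etqz potnx ucjxa kocoi hre cdwuv sac jsf mmaoc
Hunk 3: at line 5 remove [irj,zbfw] add [yxsk,mqvm,fbexr] -> 17 lines: jxfq yqjf rlz vmn sgdp yxsk mqvm fbexr etqz potnx ucjxa kocoi hre cdwuv sac jsf mmaoc
Hunk 4: at line 5 remove [mqvm,fbexr] add [ptcb] -> 16 lines: jxfq yqjf rlz vmn sgdp yxsk ptcb etqz potnx ucjxa kocoi hre cdwuv sac jsf mmaoc
Hunk 5: at line 11 remove [cdwuv] add [cbvfd,ixhyt,fhfg] -> 18 lines: jxfq yqjf rlz vmn sgdp yxsk ptcb etqz potnx ucjxa kocoi hre cbvfd ixhyt fhfg sac jsf mmaoc
Hunk 6: at line 16 remove [jsf] add [jmhji,vyggw,jwzm] -> 20 lines: jxfq yqjf rlz vmn sgdp yxsk ptcb etqz potnx ucjxa kocoi hre cbvfd ixhyt fhfg sac jmhji vyggw jwzm mmaoc
Final line count: 20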